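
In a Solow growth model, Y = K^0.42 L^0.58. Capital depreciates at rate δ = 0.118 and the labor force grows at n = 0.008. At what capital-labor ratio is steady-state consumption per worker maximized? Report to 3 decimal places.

n + δ = 0.008 + 0.118 = 0.126.
Golden rule sets MPK = n+δ: 0.42·k^(0.42−1) = 0.126, so k_gold = (0.42/0.126)^(1/0.58) ≈ 7.9710.

k_gold ≈ 7.971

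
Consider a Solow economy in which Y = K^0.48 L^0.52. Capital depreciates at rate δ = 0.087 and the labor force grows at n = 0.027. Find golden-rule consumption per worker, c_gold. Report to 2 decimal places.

Break-even investment rate: n + δ = 0.027 + 0.087 = 0.114.
Maximizing c = f(k) − (n+δ)·k gives f'(k) = n+δ, i.e. 0.48·k^(0.48−1) = 0.114, so k_gold = (0.48/0.114)^(1/0.52) ≈ 15.8726.
y_gold = 15.8726^0.48 ≈ 3.7697.
c_gold = y_gold − (n+δ)·k_gold = 3.7697 − 0.114·15.8726 ≈ 1.9603.

c_gold ≈ 1.96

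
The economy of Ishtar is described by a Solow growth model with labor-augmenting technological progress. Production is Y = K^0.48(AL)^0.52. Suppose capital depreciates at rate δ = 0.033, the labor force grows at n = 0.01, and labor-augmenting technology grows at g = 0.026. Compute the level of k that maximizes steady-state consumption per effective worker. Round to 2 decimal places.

n + g + δ = 0.01 + 0.026 + 0.033 = 0.069.
Golden rule sets MPK = n+g+δ: 0.48·k^(0.48−1) = 0.069, so k_gold = (0.48/0.069)^(1/0.52) ≈ 41.6855.

k_gold ≈ 41.69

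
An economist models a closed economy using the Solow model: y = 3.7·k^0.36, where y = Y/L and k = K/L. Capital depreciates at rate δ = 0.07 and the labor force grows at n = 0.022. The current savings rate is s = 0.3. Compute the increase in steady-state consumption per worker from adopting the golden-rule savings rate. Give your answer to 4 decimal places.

Δc ≈ 0.1369

Capital per worker breaks even when investment replaces (n + δ)·k; here n + δ = 0.092.
Current steady state (s = 0.3): k* = (0.3·3.7/0.092)^(1/0.64) ≈ 48.9665, y* = 3.7·48.9665^0.36 ≈ 15.0164, c* = (1−0.3)·15.0164 ≈ 10.5115.
Maximizing c = f(k) − (n+δ)·k gives f'(k) = n+δ, i.e. 0.36·3.7·k^(0.36−1) = 0.092, so k_gold = (0.36·3.7/0.092)^(1/0.64) ≈ 65.1058.
y_gold = 3.7·65.1058^0.36 ≈ 16.6381, c_gold = y_gold − 0.092·k_gold ≈ 10.6484.
Gain: Δc = 10.6484 − 10.5115 ≈ 0.1369.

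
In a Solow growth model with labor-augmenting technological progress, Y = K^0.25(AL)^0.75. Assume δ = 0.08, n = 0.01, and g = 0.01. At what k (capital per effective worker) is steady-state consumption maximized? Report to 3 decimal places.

k_gold ≈ 3.393

Capital per effective worker breaks even when investment replaces (n + g + δ)·k; here n + g + δ = 0.1.
Setting f'(k) = n+g+δ gives 0.25·k^(0.25−1) = 0.1, hence k_gold = (0.25/0.1)^(1/0.75) ≈ 3.3930.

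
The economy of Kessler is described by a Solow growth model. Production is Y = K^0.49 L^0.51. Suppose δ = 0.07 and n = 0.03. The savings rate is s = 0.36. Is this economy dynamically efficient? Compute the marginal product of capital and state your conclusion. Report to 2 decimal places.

n + δ = 0.03 + 0.07 = 0.1.
Steady-state k*: s·k^0.49 = 0.1·k gives k* = (0.36/0.1)^(1/0.51) ≈ 12.3251.
MPK = 0.49·12.3251^(-0.51) ≈ 0.1361.
MPK > n+δ = 0.1, so the economy is dynamically efficient (under-saving).

dynamically efficient; MPK ≈ 0.14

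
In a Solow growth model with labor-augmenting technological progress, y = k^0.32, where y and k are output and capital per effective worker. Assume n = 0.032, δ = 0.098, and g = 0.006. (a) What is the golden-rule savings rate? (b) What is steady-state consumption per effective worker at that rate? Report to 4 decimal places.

Capital per effective worker breaks even when investment replaces (n + g + δ)·k; here n + g + δ = 0.136.
For Cobb-Douglas, s_gold equals capital's share: s_gold = 0.32.
At the golden rule the marginal product of capital equals n+g+δ: 0.32·k^(0.32−1) = 0.136. Solving, k_gold = (0.32/0.136)^(1/0.68) ≈ 3.5195.
y_gold = 3.5195^0.32 ≈ 1.4958; c_gold = (1−0.32)·y_gold ≈ 1.0171.

(a) s_gold = 0.3200; (b) c_gold ≈ 1.0171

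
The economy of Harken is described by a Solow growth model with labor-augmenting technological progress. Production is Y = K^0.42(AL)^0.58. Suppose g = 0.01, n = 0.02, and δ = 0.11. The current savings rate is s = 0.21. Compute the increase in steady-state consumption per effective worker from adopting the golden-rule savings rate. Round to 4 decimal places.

Δc ≈ 0.2255

The effective depreciation rate is n + g + δ = 0.02 + 0.01 + 0.11 = 0.14.
Current steady state (s = 0.21): k* = (0.21/0.14)^(1/0.58) ≈ 2.0119, y* = 2.0119^0.42 ≈ 1.3413, c* = (1−0.21)·1.3413 ≈ 1.0596.
Setting f'(k) = n+g+δ gives 0.42·k^(0.42−1) = 0.14, hence k_gold = (0.42/0.14)^(1/0.58) ≈ 6.6470.
y_gold = 6.6470^0.42 ≈ 2.2157, c_gold = y_gold − 0.14·k_gold ≈ 1.2851.
Gain: Δc = 1.2851 − 1.0596 ≈ 0.2255.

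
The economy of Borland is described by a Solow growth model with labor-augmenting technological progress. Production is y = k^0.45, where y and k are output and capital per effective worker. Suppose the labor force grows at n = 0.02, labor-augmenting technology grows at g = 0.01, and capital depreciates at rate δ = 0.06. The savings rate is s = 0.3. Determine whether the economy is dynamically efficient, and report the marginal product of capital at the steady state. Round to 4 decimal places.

The effective depreciation rate is n + g + δ = 0.02 + 0.01 + 0.06 = 0.09.
Steady-state k*: s·k^0.45 = 0.09·k gives k* = (0.3/0.09)^(1/0.55) ≈ 8.9267.
MPK = 0.45·8.9267^(-0.55) ≈ 0.1350.
MPK > n+g+δ = 0.09, so the economy is dynamically efficient (under-saving).

dynamically efficient; MPK ≈ 0.1350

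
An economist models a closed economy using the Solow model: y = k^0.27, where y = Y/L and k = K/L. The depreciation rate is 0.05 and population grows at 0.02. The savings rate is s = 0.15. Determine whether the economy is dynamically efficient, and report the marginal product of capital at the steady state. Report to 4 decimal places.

n + δ = 0.02 + 0.05 = 0.07.
Steady-state k*: s·k^0.27 = 0.07·k gives k* = (0.15/0.07)^(1/0.73) ≈ 2.8406.
MPK = 0.27·2.8406^(-0.73) ≈ 0.1260.
MPK > n+δ = 0.07, so the economy is dynamically efficient (under-saving).

dynamically efficient; MPK ≈ 0.1260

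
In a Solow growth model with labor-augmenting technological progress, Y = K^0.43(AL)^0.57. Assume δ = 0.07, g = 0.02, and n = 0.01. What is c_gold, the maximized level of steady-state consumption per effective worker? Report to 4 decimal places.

c_gold ≈ 1.7130

n + g + δ = 0.01 + 0.02 + 0.07 = 0.1.
Setting f'(k) = n+g+δ gives 0.43·k^(0.43−1) = 0.1, hence k_gold = (0.43/0.1)^(1/0.57) ≈ 12.9225.
y_gold = 12.9225^0.43 ≈ 3.0052.
c_gold = y_gold − (n+g+δ)·k_gold = 3.0052 − 0.1·12.9225 ≈ 1.7130.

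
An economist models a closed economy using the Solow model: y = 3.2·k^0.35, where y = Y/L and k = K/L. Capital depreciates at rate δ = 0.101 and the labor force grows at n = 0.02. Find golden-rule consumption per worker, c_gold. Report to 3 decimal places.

The effective depreciation rate is n + δ = 0.02 + 0.101 = 0.121.
Setting f'(k) = n+δ gives 0.35·3.2·k^(0.35−1) = 0.121, hence k_gold = (0.35·3.2/0.121)^(1/0.65) ≈ 30.6775.
y_gold = 3.2·30.6775^0.35 ≈ 10.6056.
c_gold = y_gold − (n+δ)·k_gold = 10.6056 − 0.121·30.6775 ≈ 6.8937.

c_gold ≈ 6.894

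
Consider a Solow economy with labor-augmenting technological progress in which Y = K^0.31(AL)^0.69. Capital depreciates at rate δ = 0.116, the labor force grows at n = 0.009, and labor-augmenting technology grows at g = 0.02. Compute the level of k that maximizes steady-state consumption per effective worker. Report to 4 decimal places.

n + g + δ = 0.009 + 0.02 + 0.116 = 0.145.
Setting f'(k) = n+g+δ gives 0.31·k^(0.31−1) = 0.145, hence k_gold = (0.31/0.145)^(1/0.69) ≈ 3.0078.

k_gold ≈ 3.0078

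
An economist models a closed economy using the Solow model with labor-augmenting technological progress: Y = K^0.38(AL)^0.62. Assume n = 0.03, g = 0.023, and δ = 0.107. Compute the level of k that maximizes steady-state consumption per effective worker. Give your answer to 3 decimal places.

Break-even investment rate: n + g + δ = 0.03 + 0.023 + 0.107 = 0.16.
Maximizing c = f(k) − (n+g+δ)·k gives f'(k) = n+g+δ, i.e. 0.38·k^(0.38−1) = 0.16, so k_gold = (0.38/0.16)^(1/0.62) ≈ 4.0356.

k_gold ≈ 4.036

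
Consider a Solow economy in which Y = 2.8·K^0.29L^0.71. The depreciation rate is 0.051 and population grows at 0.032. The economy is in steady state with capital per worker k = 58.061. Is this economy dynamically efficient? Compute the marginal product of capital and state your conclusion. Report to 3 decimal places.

Break-even investment rate: n + δ = 0.032 + 0.051 = 0.083.
MPK = 0.29·2.8·k^(0.29−1) = 0.29·2.8·58.061^(-0.71) ≈ 0.0454.
MPK < 0.083, so the economy is dynamically inefficient (over-saving).

dynamically inefficient; MPK ≈ 0.045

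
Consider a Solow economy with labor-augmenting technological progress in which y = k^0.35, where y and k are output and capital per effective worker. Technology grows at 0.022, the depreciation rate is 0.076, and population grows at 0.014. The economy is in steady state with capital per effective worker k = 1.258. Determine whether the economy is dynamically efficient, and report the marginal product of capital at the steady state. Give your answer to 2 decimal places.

n + g + δ = 0.014 + 0.022 + 0.076 = 0.112.
MPK = 0.35·k^(0.35−1) = 0.35·1.258^(-0.65) ≈ 0.3015.
MPK > 0.112, so the economy is dynamically efficient (under-saving).

dynamically efficient; MPK ≈ 0.30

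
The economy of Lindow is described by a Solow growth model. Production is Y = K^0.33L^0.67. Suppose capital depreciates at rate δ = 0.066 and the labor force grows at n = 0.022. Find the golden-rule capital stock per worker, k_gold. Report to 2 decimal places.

k_gold ≈ 7.19

n + δ = 0.022 + 0.066 = 0.088.
Setting f'(k) = n+δ gives 0.33·k^(0.33−1) = 0.088, hence k_gold = (0.33/0.088)^(1/0.67) ≈ 7.1906.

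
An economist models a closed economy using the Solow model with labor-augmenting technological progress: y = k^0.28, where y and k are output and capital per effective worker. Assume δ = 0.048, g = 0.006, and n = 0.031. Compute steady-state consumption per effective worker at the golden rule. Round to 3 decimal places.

Break-even investment rate: n + g + δ = 0.031 + 0.006 + 0.048 = 0.085.
At the golden rule the marginal product of capital equals n+g+δ: 0.28·k^(0.28−1) = 0.085. Solving, k_gold = (0.28/0.085)^(1/0.72) ≈ 5.2370.
y_gold = 5.2370^0.28 ≈ 1.5898.
c_gold = y_gold − (n+g+δ)·k_gold = 1.5898 − 0.085·5.2370 ≈ 1.1447.

c_gold ≈ 1.145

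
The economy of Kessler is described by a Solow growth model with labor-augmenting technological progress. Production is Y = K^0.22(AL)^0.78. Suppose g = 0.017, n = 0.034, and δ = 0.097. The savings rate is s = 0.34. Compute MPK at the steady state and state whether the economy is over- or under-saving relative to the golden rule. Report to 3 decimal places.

Capital per effective worker breaks even when investment replaces (n + g + δ)·k; here n + g + δ = 0.148.
Steady-state k*: s·k^0.22 = 0.148·k gives k* = (0.34/0.148)^(1/0.78) ≈ 2.9047.
MPK = 0.22·2.9047^(-0.78) ≈ 0.0958.
MPK < n+g+δ = 0.148, so the economy is dynamically inefficient (over-saving).

over-saving; MPK ≈ 0.096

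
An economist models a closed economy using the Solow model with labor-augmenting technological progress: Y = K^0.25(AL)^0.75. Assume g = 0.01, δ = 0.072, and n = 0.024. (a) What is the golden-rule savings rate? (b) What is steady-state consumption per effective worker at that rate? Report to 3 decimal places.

(a) s_gold = 0.250; (b) c_gold ≈ 0.998

n + g + δ = 0.024 + 0.01 + 0.072 = 0.106.
For Cobb-Douglas, s_gold equals capital's share: s_gold = 0.25.
Setting f'(k) = n+g+δ gives 0.25·k^(0.25−1) = 0.106, hence k_gold = (0.25/0.106)^(1/0.75) ≈ 3.1394.
y_gold = 3.1394^0.25 ≈ 1.3311; c_gold = (1−0.25)·y_gold ≈ 0.9983.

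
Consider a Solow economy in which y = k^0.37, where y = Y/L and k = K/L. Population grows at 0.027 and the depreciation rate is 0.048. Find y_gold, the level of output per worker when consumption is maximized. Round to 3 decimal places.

y_gold ≈ 2.553

Capital per worker breaks even when investment replaces (n + δ)·k; here n + δ = 0.075.
At the golden rule the marginal product of capital equals n+δ: 0.37·k^(0.37−1) = 0.075. Solving, k_gold = (0.37/0.075)^(1/0.63) ≈ 12.5957.
Output: y_gold = k_gold^0.37 = 12.5957^0.37 ≈ 2.5532.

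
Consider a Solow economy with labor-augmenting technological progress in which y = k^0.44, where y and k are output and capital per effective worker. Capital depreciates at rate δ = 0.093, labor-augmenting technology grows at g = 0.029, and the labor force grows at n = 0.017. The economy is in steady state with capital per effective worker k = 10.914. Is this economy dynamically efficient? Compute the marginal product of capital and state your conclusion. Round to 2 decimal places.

The effective depreciation rate is n + g + δ = 0.017 + 0.029 + 0.093 = 0.139.
MPK = 0.44·k^(0.44−1) = 0.44·10.914^(-0.56) ≈ 0.1154.
MPK < 0.139, so the economy is dynamically inefficient (over-saving).

dynamically inefficient; MPK ≈ 0.12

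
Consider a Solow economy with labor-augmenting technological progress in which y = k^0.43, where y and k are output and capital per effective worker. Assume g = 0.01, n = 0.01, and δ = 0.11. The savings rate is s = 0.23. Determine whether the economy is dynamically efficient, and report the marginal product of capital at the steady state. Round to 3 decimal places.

dynamically efficient; MPK ≈ 0.243

Capital per effective worker breaks even when investment replaces (n + g + δ)·k; here n + g + δ = 0.13.
Steady-state k*: s·k^0.43 = 0.13·k gives k* = (0.23/0.13)^(1/0.57) ≈ 2.7209.
MPK = 0.43·2.7209^(-0.57) ≈ 0.2430.
MPK > n+g+δ = 0.13, so the economy is dynamically efficient (under-saving).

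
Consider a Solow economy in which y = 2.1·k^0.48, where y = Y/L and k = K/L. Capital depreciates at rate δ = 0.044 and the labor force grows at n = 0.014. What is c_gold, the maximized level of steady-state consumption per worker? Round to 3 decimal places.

c_gold ≈ 15.236

The effective depreciation rate is n + δ = 0.014 + 0.044 = 0.058.
Maximizing c = f(k) − (n+δ)·k gives f'(k) = n+δ, i.e. 0.48·2.1·k^(0.48−1) = 0.058, so k_gold = (0.48·2.1/0.058)^(1/0.52) ≈ 242.4811.
y_gold = 2.1·242.4811^0.48 ≈ 29.2998.
c_gold = y_gold − (n+δ)·k_gold = 29.2998 − 0.058·242.4811 ≈ 15.2359.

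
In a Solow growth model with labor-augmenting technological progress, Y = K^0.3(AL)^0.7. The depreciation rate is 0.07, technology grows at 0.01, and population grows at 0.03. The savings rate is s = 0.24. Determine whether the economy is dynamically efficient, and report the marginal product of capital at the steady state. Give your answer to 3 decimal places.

The effective depreciation rate is n + g + δ = 0.03 + 0.01 + 0.07 = 0.11.
Steady-state k*: s·k^0.3 = 0.11·k gives k* = (0.24/0.11)^(1/0.7) ≈ 3.0481.
MPK = 0.3·3.0481^(-0.7) ≈ 0.1375.
MPK > n+g+δ = 0.11, so the economy is dynamically efficient (under-saving).

dynamically efficient; MPK ≈ 0.138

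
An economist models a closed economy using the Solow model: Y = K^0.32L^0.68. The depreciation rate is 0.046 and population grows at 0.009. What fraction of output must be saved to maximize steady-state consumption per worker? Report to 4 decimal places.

The effective depreciation rate is n + δ = 0.009 + 0.046 = 0.055.
At the golden rule MPK = n+δ, and in any Cobb-Douglas steady state s = (n+δ)·k/y = MPK·k/y = capital's share 0.32.

s_gold = 0.3200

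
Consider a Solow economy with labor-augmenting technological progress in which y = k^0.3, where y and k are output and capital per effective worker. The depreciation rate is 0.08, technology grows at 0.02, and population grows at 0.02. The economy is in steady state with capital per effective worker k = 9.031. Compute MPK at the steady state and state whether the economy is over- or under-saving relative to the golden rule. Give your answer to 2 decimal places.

Break-even investment rate: n + g + δ = 0.02 + 0.02 + 0.08 = 0.12.
MPK = 0.3·k^(0.3−1) = 0.3·9.031^(-0.7) ≈ 0.0643.
MPK < 0.12, so the economy is dynamically inefficient (over-saving).

over-saving; MPK ≈ 0.06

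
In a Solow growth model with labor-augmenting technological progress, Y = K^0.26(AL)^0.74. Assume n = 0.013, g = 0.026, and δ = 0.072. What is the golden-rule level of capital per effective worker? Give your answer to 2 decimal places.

n + g + δ = 0.013 + 0.026 + 0.072 = 0.111.
Maximizing c = f(k) − (n+g+δ)·k gives f'(k) = n+g+δ, i.e. 0.26·k^(0.26−1) = 0.111, so k_gold = (0.26/0.111)^(1/0.74) ≈ 3.1588.

k_gold ≈ 3.16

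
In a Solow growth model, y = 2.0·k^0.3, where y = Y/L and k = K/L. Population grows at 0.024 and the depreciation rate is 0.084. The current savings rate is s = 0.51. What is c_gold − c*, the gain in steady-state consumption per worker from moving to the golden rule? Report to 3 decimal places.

Capital per worker breaks even when investment replaces (n + δ)·k; here n + δ = 0.108.
Current steady state (s = 0.51): k* = (0.51·2.0/0.108)^(1/0.7) ≈ 24.7235, y* = 2.0·24.7235^0.3 ≈ 5.2356, c* = (1−0.51)·5.2356 ≈ 2.5654.
Maximizing c = f(k) − (n+δ)·k gives f'(k) = n+δ, i.e. 0.3·2.0·k^(0.3−1) = 0.108, so k_gold = (0.3·2.0/0.108)^(1/0.7) ≈ 11.5850.
y_gold = 2.0·11.5850^0.3 ≈ 4.1706, c_gold = y_gold − 0.108·k_gold ≈ 2.9194.
Gain: Δc = 2.9194 − 2.5654 ≈ 0.3540.

Δc ≈ 0.354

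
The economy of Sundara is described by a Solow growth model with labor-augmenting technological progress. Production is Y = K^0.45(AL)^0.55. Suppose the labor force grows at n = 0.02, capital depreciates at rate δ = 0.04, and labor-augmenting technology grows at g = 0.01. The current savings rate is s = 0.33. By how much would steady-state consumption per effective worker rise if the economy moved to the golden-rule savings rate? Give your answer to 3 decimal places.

Δc ≈ 0.138

Capital per effective worker breaks even when investment replaces (n + g + δ)·k; here n + g + δ = 0.07.
Current steady state (s = 0.33): k* = (0.33/0.07)^(1/0.55) ≈ 16.7646, y* = 16.7646^0.45 ≈ 3.5561, c* = (1−0.33)·3.5561 ≈ 2.3826.
Setting f'(k) = n+g+δ gives 0.45·k^(0.45−1) = 0.07, hence k_gold = (0.45/0.07)^(1/0.55) ≈ 29.4645.
y_gold = 29.4645^0.45 ≈ 4.5834, c_gold = y_gold − 0.07·k_gold ≈ 2.5209.
Gain: Δc = 2.5209 − 2.3826 ≈ 0.1382.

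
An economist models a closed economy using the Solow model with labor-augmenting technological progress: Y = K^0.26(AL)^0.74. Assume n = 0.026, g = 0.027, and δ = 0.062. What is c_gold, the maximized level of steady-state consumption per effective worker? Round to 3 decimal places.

Break-even investment rate: n + g + δ = 0.026 + 0.027 + 0.062 = 0.115.
Setting f'(k) = n+g+δ gives 0.26·k^(0.26−1) = 0.115, hence k_gold = (0.26/0.115)^(1/0.74) ≈ 3.0113.
y_gold = 3.0113^0.26 ≈ 1.3319.
c_gold = y_gold − (n+g+δ)·k_gold = 1.3319 − 0.115·3.0113 ≈ 0.9856.

c_gold ≈ 0.986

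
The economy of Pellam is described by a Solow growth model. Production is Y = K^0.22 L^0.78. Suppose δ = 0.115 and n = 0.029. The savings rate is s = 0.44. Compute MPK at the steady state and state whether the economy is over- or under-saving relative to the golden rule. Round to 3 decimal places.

over-saving; MPK ≈ 0.072

Break-even investment rate: n + δ = 0.029 + 0.115 = 0.144.
Steady-state k*: s·k^0.22 = 0.144·k gives k* = (0.44/0.144)^(1/0.78) ≈ 4.1871.
MPK = 0.22·4.1871^(-0.78) ≈ 0.0720.
MPK < n+δ = 0.144, so the economy is dynamically inefficient (over-saving).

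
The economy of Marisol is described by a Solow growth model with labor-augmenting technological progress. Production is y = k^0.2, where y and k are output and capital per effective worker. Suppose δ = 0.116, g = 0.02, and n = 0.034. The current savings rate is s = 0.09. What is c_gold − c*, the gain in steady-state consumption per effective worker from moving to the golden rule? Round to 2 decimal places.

Δc ≈ 0.06

Break-even investment rate: n + g + δ = 0.034 + 0.02 + 0.116 = 0.17.
Current steady state (s = 0.09): k* = (0.09/0.17)^(1/0.8) ≈ 0.4516, y* = 0.4516^0.2 ≈ 0.8530, c* = (1−0.09)·0.8530 ≈ 0.7762.
Setting f'(k) = n+g+δ gives 0.2·k^(0.2−1) = 0.17, hence k_gold = (0.2/0.17)^(1/0.8) ≈ 1.2253.
y_gold = 1.2253^0.2 ≈ 1.0415, c_gold = y_gold − 0.17·k_gold ≈ 0.8332.
Gain: Δc = 0.8332 − 0.7762 ≈ 0.0569.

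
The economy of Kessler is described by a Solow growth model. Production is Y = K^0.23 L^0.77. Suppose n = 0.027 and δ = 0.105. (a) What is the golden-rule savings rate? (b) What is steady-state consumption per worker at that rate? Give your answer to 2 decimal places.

(a) s_gold = 0.23; (b) c_gold ≈ 0.91

n + δ = 0.027 + 0.105 = 0.132.
For Cobb-Douglas, s_gold equals capital's share: s_gold = 0.23.
Golden rule sets MPK = n+δ: 0.23·k^(0.23−1) = 0.132, so k_gold = (0.23/0.132)^(1/0.77) ≈ 2.0568.
y_gold = 2.0568^0.23 ≈ 1.1804; c_gold = (1−0.23)·y_gold ≈ 0.9089.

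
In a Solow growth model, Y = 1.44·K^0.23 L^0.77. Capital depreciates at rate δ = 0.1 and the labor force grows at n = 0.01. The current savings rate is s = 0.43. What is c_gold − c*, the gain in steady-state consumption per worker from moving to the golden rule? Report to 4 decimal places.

Break-even investment rate: n + δ = 0.01 + 0.1 = 0.11.
Current steady state (s = 0.43): k* = (0.43·1.44/0.11)^(1/0.77) ≈ 9.4318, y* = 1.44·9.4318^0.23 ≈ 2.4128, c* = (1−0.43)·2.4128 ≈ 1.3753.
Maximizing c = f(k) − (n+δ)·k gives f'(k) = n+δ, i.e. 0.23·1.44·k^(0.23−1) = 0.11, so k_gold = (0.23·1.44/0.11)^(1/0.77) ≈ 4.1849.
y_gold = 1.44·4.1849^0.23 ≈ 2.0015, c_gold = y_gold − 0.11·k_gold ≈ 1.5411.
Gain: Δc = 1.5411 − 1.3753 ≈ 0.1658.

Δc ≈ 0.1658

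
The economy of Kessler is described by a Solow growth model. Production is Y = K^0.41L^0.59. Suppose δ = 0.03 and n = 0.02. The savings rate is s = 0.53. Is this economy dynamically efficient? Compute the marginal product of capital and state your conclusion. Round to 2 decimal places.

dynamically inefficient; MPK ≈ 0.04

Capital per worker breaks even when investment replaces (n + δ)·k; here n + δ = 0.05.
Steady-state k*: s·k^0.41 = 0.05·k gives k* = (0.53/0.05)^(1/0.59) ≈ 54.6772.
MPK = 0.41·54.6772^(-0.59) ≈ 0.0387.
MPK < n+δ = 0.05, so the economy is dynamically inefficient (over-saving).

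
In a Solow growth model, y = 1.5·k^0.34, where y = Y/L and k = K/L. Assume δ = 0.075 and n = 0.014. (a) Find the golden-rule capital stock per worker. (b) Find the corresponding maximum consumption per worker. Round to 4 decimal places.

(a) k_gold ≈ 14.0850; (b) c_gold ≈ 2.4334

The effective depreciation rate is n + δ = 0.014 + 0.075 = 0.089.
Golden rule sets MPK = n+δ: 0.34·1.5·k^(0.34−1) = 0.089, so k_gold = (0.34·1.5/0.089)^(1/0.66) ≈ 14.0850.
y_gold = 1.5·14.0850^0.34 ≈ 3.6870; c_gold = y_gold − 0.089·k_gold ≈ 2.4334.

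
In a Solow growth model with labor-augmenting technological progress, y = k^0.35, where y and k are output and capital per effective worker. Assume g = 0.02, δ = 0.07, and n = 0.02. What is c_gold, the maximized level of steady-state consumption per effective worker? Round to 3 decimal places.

c_gold ≈ 1.212

n + g + δ = 0.02 + 0.02 + 0.07 = 0.11.
Golden rule sets MPK = n+g+δ: 0.35·k^(0.35−1) = 0.11, so k_gold = (0.35/0.11)^(1/0.65) ≈ 5.9340.
y_gold = 5.9340^0.35 ≈ 1.8650.
c_gold = y_gold − (n+g+δ)·k_gold = 1.8650 − 0.11·5.9340 ≈ 1.2122.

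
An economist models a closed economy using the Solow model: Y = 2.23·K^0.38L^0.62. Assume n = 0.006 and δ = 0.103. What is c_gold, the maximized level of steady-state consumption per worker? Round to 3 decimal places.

c_gold ≈ 4.859

Capital per worker breaks even when investment replaces (n + δ)·k; here n + δ = 0.109.
Golden rule sets MPK = n+δ: 0.38·2.23·k^(0.38−1) = 0.109, so k_gold = (0.38·2.23/0.109)^(1/0.62) ≈ 27.3245.
y_gold = 2.23·27.3245^0.38 ≈ 7.8378.
c_gold = y_gold − (n+δ)·k_gold = 7.8378 − 0.109·27.3245 ≈ 4.8594.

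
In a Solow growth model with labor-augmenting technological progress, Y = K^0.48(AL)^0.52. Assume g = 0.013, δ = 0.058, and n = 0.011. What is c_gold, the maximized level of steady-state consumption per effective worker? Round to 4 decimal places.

Capital per effective worker breaks even when investment replaces (n + g + δ)·k; here n + g + δ = 0.082.
At the golden rule the marginal product of capital equals n+g+δ: 0.48·k^(0.48−1) = 0.082. Solving, k_gold = (0.48/0.082)^(1/0.52) ≈ 29.9104.
y_gold = 29.9104^0.48 ≈ 5.1097.
c_gold = y_gold − (n+g+δ)·k_gold = 5.1097 − 0.082·29.9104 ≈ 2.6570.

c_gold ≈ 2.6570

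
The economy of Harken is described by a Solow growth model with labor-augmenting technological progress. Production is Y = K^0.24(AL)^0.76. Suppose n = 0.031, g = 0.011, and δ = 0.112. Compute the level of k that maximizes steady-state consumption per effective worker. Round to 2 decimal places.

k_gold ≈ 1.79

n + g + δ = 0.031 + 0.011 + 0.112 = 0.154.
Maximizing c = f(k) − (n+g+δ)·k gives f'(k) = n+g+δ, i.e. 0.24·k^(0.24−1) = 0.154, so k_gold = (0.24/0.154)^(1/0.76) ≈ 1.7928.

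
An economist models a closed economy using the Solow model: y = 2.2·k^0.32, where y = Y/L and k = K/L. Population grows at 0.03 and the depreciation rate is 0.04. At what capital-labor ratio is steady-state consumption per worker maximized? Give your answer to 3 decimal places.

k_gold ≈ 29.801

The effective depreciation rate is n + δ = 0.03 + 0.04 = 0.07.
Maximizing c = f(k) − (n+δ)·k gives f'(k) = n+δ, i.e. 0.32·2.2·k^(0.32−1) = 0.07, so k_gold = (0.32·2.2/0.07)^(1/0.68) ≈ 29.8008.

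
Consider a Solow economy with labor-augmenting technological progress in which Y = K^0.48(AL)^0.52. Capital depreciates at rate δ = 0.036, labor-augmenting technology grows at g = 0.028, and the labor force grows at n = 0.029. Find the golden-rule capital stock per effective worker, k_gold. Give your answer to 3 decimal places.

k_gold ≈ 23.480

The effective depreciation rate is n + g + δ = 0.029 + 0.028 + 0.036 = 0.093.
At the golden rule the marginal product of capital equals n+g+δ: 0.48·k^(0.48−1) = 0.093. Solving, k_gold = (0.48/0.093)^(1/0.52) ≈ 23.4795.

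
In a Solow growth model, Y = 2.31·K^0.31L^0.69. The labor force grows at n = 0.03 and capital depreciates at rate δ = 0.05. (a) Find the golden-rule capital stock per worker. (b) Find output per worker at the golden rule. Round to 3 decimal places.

(a) k_gold ≈ 23.963; (b) y_gold ≈ 6.184

n + δ = 0.03 + 0.05 = 0.08.
At the golden rule the marginal product of capital equals n+δ: 0.31·2.31·k^(0.31−1) = 0.08. Solving, k_gold = (0.31·2.31/0.08)^(1/0.69) ≈ 23.9630.
y_gold = 2.31·23.9630^0.31 ≈ 6.1840.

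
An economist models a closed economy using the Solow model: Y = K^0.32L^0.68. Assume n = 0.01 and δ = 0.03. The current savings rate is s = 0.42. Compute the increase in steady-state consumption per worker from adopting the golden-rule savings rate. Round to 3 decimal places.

The effective depreciation rate is n + δ = 0.01 + 0.03 = 0.04.
Current steady state (s = 0.42): k* = (0.42/0.04)^(1/0.68) ≈ 31.7504, y* = 31.7504^0.32 ≈ 3.0238, c* = (1−0.42)·3.0238 ≈ 1.7538.
At the golden rule the marginal product of capital equals n+δ: 0.32·k^(0.32−1) = 0.04. Solving, k_gold = (0.32/0.04)^(1/0.68) ≈ 21.2850.
y_gold = 21.2850^0.32 ≈ 2.6606, c_gold = y_gold − 0.04·k_gold ≈ 1.8092.
Gain: Δc = 1.8092 − 1.7538 ≈ 0.0554.

Δc ≈ 0.055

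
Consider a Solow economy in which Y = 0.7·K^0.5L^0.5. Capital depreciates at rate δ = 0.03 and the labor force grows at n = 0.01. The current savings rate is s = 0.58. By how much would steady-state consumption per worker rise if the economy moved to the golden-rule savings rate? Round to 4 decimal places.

Δc ≈ 0.0784

Break-even investment rate: n + δ = 0.01 + 0.03 = 0.04.
Current steady state (s = 0.58): k* = (0.58·0.7/0.04)^(1/0.5) ≈ 103.0225, y* = 0.7·103.0225^0.5 ≈ 7.1050, c* = (1−0.58)·7.1050 ≈ 2.9841.
Golden rule sets MPK = n+δ: 0.5·0.7·k^(0.5−1) = 0.04, so k_gold = (0.5·0.7/0.04)^(1/0.5) ≈ 76.5625.
y_gold = 0.7·76.5625^0.5 ≈ 6.1250, c_gold = y_gold − 0.04·k_gold ≈ 3.0625.
Gain: Δc = 3.0625 − 2.9841 ≈ 0.0784.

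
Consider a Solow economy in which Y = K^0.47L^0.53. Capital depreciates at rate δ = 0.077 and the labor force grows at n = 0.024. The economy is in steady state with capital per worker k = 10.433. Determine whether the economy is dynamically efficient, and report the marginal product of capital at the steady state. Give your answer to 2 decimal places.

dynamically efficient; MPK ≈ 0.14

n + δ = 0.024 + 0.077 = 0.101.
MPK = 0.47·k^(0.47−1) = 0.47·10.433^(-0.53) ≈ 0.1356.
MPK > 0.101, so the economy is dynamically efficient (under-saving).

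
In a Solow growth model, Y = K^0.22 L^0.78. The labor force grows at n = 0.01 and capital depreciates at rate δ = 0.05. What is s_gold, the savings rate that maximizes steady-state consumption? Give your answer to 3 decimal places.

s_gold = 0.220

The effective depreciation rate is n + δ = 0.01 + 0.05 = 0.06.
At the golden rule MPK = n+δ, and in any Cobb-Douglas steady state s = (n+δ)·k/y = MPK·k/y = capital's share 0.22.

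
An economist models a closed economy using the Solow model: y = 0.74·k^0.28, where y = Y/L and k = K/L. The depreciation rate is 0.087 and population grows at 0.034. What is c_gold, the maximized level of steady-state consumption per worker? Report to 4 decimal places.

The effective depreciation rate is n + δ = 0.034 + 0.087 = 0.121.
Setting f'(k) = n+δ gives 0.28·0.74·k^(0.28−1) = 0.121, hence k_gold = (0.28·0.74/0.121)^(1/0.72) ≈ 2.1108.
y_gold = 0.74·2.1108^0.28 ≈ 0.9122.
c_gold = y_gold − (n+δ)·k_gold = 0.9122 − 0.121·2.1108 ≈ 0.6568.

c_gold ≈ 0.6568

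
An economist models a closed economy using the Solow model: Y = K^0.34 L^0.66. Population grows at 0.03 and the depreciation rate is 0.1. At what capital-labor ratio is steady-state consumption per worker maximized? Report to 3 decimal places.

The effective depreciation rate is n + δ = 0.03 + 0.1 = 0.13.
Golden rule sets MPK = n+δ: 0.34·k^(0.34−1) = 0.13, so k_gold = (0.34/0.13)^(1/0.66) ≈ 4.2917.

k_gold ≈ 4.292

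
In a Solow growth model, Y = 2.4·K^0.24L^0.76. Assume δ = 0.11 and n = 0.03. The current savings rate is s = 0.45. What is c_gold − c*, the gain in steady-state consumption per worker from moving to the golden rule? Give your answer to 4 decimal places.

Δc ≈ 0.3347

Break-even investment rate: n + δ = 0.03 + 0.11 = 0.14.
Current steady state (s = 0.45): k* = (0.45·2.4/0.14)^(1/0.76) ≈ 14.7060, y* = 2.4·14.7060^0.24 ≈ 4.5752, c* = (1−0.45)·4.5752 ≈ 2.5164.
Setting f'(k) = n+δ gives 0.24·2.4·k^(0.24−1) = 0.14, hence k_gold = (0.24·2.4/0.14)^(1/0.76) ≈ 6.4311.
y_gold = 2.4·6.4311^0.24 ≈ 3.7514, c_gold = y_gold − 0.14·k_gold ≈ 2.8511.
Gain: Δc = 2.8511 − 2.5164 ≈ 0.3347.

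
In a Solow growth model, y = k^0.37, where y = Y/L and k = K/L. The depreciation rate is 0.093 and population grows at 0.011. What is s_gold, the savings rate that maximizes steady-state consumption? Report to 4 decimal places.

s_gold = 0.3700

n + δ = 0.011 + 0.093 = 0.104.
At the golden rule MPK = n+δ, and in any Cobb-Douglas steady state s = (n+δ)·k/y = MPK·k/y = capital's share 0.37.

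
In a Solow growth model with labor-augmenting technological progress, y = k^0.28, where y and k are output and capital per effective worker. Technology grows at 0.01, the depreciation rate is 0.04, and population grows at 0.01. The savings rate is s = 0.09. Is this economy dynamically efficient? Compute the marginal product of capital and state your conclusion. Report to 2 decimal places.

Capital per effective worker breaks even when investment replaces (n + g + δ)·k; here n + g + δ = 0.06.
Steady-state k*: s·k^0.28 = 0.06·k gives k* = (0.09/0.06)^(1/0.72) ≈ 1.7562.
MPK = 0.28·1.7562^(-0.72) ≈ 0.1867.
MPK > n+g+δ = 0.06, so the economy is dynamically efficient (under-saving).

dynamically efficient; MPK ≈ 0.19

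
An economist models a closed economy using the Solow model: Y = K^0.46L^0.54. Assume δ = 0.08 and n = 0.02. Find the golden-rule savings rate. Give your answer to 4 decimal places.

s_gold = 0.4600

The effective depreciation rate is n + δ = 0.02 + 0.08 = 0.1.
At the golden rule MPK = n+δ, and in any Cobb-Douglas steady state s = (n+δ)·k/y = MPK·k/y = capital's share 0.46.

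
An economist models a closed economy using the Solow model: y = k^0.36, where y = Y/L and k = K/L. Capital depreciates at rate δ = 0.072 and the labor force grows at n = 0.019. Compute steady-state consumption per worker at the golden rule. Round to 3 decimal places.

c_gold ≈ 1.387

Capital per worker breaks even when investment replaces (n + δ)·k; here n + δ = 0.091.
Setting f'(k) = n+δ gives 0.36·k^(0.36−1) = 0.091, hence k_gold = (0.36/0.091)^(1/0.64) ≈ 8.5747.
y_gold = 8.5747^0.36 ≈ 2.1675.
c_gold = y_gold − (n+δ)·k_gold = 2.1675 − 0.091·8.5747 ≈ 1.3872.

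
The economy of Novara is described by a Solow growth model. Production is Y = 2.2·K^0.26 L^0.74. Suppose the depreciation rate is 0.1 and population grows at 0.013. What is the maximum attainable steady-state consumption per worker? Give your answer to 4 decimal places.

n + δ = 0.013 + 0.1 = 0.113.
Setting f'(k) = n+δ gives 0.26·2.2·k^(0.26−1) = 0.113, hence k_gold = (0.26·2.2/0.113)^(1/0.74) ≈ 8.9491.
y_gold = 2.2·8.9491^0.26 ≈ 3.8894.
c_gold = y_gold − (n+δ)·k_gold = 3.8894 − 0.113·8.9491 ≈ 2.8782.

c_gold ≈ 2.8782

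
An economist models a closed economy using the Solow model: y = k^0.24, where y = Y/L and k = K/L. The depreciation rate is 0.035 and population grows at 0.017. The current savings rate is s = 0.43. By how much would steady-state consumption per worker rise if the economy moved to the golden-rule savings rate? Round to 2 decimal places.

Break-even investment rate: n + δ = 0.017 + 0.035 = 0.052.
Current steady state (s = 0.43): k* = (0.43/0.052)^(1/0.76) ≈ 16.1135, y* = 16.1135^0.24 ≈ 1.9486, c* = (1−0.43)·1.9486 ≈ 1.1107.
Golden rule sets MPK = n+δ: 0.24·k^(0.24−1) = 0.052, so k_gold = (0.24/0.052)^(1/0.76) ≈ 7.4810.
y_gold = 7.4810^0.24 ≈ 1.6209, c_gold = y_gold − 0.052·k_gold ≈ 1.2319.
Gain: Δc = 1.2319 − 1.1107 ≈ 0.1212.

Δc ≈ 0.12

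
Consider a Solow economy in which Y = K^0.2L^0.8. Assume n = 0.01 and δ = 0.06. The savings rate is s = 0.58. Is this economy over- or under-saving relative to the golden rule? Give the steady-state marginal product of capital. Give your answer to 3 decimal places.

The effective depreciation rate is n + δ = 0.01 + 0.06 = 0.07.
Steady-state k*: s·k^0.2 = 0.07·k gives k* = (0.58/0.07)^(1/0.8) ≈ 14.0576.
MPK = 0.2·14.0576^(-0.8) ≈ 0.0241.
MPK < n+δ = 0.07, so the economy is dynamically inefficient (over-saving).

over-saving; MPK ≈ 0.024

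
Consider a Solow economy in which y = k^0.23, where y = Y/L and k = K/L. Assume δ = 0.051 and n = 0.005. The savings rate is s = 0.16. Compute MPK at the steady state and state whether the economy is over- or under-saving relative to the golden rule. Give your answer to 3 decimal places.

The effective depreciation rate is n + δ = 0.005 + 0.051 = 0.056.
Steady-state k*: s·k^0.23 = 0.056·k gives k* = (0.16/0.056)^(1/0.77) ≈ 3.9095.
MPK = 0.23·3.9095^(-0.77) ≈ 0.0805.
MPK > n+δ = 0.056, so the economy is dynamically efficient (under-saving).

under-saving; MPK ≈ 0.081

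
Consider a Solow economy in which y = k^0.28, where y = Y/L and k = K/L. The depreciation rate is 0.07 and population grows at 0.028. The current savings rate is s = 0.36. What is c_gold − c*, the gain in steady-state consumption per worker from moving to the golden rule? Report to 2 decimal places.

Δc ≈ 0.02

The effective depreciation rate is n + δ = 0.028 + 0.07 = 0.098.
Current steady state (s = 0.36): k* = (0.36/0.098)^(1/0.72) ≈ 6.0930, y* = 6.0930^0.28 ≈ 1.6586, c* = (1−0.36)·1.6586 ≈ 1.0615.
Setting f'(k) = n+δ gives 0.28·k^(0.28−1) = 0.098, hence k_gold = (0.28/0.098)^(1/0.72) ≈ 4.2977.
y_gold = 4.2977^0.28 ≈ 1.5042, c_gold = y_gold − 0.098·k_gold ≈ 1.0830.
Gain: Δc = 1.0830 − 1.0615 ≈ 0.0215.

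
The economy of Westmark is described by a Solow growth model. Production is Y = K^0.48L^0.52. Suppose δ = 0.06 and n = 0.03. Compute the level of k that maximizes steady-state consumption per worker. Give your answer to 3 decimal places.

Break-even investment rate: n + δ = 0.03 + 0.06 = 0.09.
At the golden rule the marginal product of capital equals n+δ: 0.48·k^(0.48−1) = 0.09. Solving, k_gold = (0.48/0.09)^(1/0.52) ≈ 25.0077.

k_gold ≈ 25.008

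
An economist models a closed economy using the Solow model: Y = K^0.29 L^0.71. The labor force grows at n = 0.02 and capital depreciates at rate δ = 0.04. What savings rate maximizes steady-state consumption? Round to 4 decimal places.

n + δ = 0.02 + 0.04 = 0.06.
At the golden rule MPK = n+δ, and in any Cobb-Douglas steady state s = (n+δ)·k/y = MPK·k/y = capital's share 0.29.

s_gold = 0.2900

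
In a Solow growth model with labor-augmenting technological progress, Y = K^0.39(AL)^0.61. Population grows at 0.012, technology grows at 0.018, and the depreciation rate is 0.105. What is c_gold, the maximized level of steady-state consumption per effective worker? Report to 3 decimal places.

c_gold ≈ 1.202

Break-even investment rate: n + g + δ = 0.012 + 0.018 + 0.105 = 0.135.
Maximizing c = f(k) − (n+g+δ)·k gives f'(k) = n+g+δ, i.e. 0.39·k^(0.39−1) = 0.135, so k_gold = (0.39/0.135)^(1/0.61) ≈ 5.6924.
y_gold = 5.6924^0.39 ≈ 1.9705.
c_gold = y_gold − (n+g+δ)·k_gold = 1.9705 − 0.135·5.6924 ≈ 1.2020.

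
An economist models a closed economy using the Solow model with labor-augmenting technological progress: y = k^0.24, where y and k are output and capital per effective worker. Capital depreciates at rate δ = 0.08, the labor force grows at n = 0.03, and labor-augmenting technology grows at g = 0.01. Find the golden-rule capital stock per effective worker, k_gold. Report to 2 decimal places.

The effective depreciation rate is n + g + δ = 0.03 + 0.01 + 0.08 = 0.12.
Setting f'(k) = n+g+δ gives 0.24·k^(0.24−1) = 0.12, hence k_gold = (0.24/0.12)^(1/0.76) ≈ 2.4894.

k_gold ≈ 2.49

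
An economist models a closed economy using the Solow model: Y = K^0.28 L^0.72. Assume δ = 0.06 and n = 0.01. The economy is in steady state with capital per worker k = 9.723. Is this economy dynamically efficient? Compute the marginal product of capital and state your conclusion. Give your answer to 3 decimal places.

Capital per worker breaks even when investment replaces (n + δ)·k; here n + δ = 0.07.
MPK = 0.28·k^(0.28−1) = 0.28·9.723^(-0.72) ≈ 0.0544.
MPK < 0.07, so the economy is dynamically inefficient (over-saving).

dynamically inefficient; MPK ≈ 0.054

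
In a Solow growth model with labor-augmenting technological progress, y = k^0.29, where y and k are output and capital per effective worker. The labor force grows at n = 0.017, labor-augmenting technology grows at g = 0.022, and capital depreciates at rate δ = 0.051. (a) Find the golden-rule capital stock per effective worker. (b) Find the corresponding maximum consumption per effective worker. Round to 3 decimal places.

(a) k_gold ≈ 5.197; (b) c_gold ≈ 1.145

n + g + δ = 0.017 + 0.022 + 0.051 = 0.09.
Maximizing c = f(k) − (n+g+δ)·k gives f'(k) = n+g+δ, i.e. 0.29·k^(0.29−1) = 0.09, so k_gold = (0.29/0.09)^(1/0.71) ≈ 5.1965.
y_gold = 5.1965^0.29 ≈ 1.6127; c_gold = y_gold − 0.09·k_gold ≈ 1.1450.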